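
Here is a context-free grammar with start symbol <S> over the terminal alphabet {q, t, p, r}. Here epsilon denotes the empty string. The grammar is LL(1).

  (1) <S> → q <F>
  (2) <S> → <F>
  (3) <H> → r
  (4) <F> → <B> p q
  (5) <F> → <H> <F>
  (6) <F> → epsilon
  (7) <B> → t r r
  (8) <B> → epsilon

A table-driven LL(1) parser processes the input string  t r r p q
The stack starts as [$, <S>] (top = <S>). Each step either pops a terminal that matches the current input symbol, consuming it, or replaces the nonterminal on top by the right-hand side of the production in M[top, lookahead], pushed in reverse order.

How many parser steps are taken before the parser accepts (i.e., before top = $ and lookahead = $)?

8

     Stack        Input        Action
  1  $ <S>        t r r p q $  expand <S> → <F>
  2  $ <F>        t r r p q $  expand <F> → <B> p q
  3  $ q p <B>    t r r p q $  expand <B> → t r r
  4  $ q p r r t  t r r p q $  match t
  5  $ q p r r    r r p q $    match r
  6  $ q p r      r p q $      match r
  7  $ q p        p q $        match p
  8  $ q          q $          match q
Accept reached after 8 steps.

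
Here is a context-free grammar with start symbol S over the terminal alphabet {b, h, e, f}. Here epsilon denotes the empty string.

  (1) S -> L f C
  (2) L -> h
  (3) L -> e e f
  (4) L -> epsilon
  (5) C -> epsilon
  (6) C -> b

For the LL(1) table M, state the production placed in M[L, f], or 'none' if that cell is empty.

L -> epsilon

FIRST(L) = {epsilon, e, h}
FIRST(C) = {epsilon, b}
FIRST(S) = {e, f, h}  (via L f C)
FOLLOW(S) includes $ since S is the start symbol.
FOLLOW(L): in S->L f C, L is followed by f C with FIRST {f}. Thus FOLLOW(L) = {f}.
For L -> h: FIRST(h) = {h}, so it goes in M[L, t] for t ∈ {h}.
For L -> e e f: FIRST(e e f) = {e}, so it goes in M[L, t] for t ∈ {e}.
For L -> epsilon: FIRST(epsilon) = {epsilon}, so it goes in M[L, t] for t ∈ {}; since epsilon ∈ FIRST, also for every t ∈ FOLLOW(L) = {f}.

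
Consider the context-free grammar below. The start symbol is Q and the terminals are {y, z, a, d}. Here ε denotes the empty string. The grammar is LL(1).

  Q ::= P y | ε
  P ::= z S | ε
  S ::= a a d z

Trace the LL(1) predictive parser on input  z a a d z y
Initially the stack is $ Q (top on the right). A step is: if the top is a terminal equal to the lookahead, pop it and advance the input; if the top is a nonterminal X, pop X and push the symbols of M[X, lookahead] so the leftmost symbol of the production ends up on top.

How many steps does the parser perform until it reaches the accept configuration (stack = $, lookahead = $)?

     Stack        Input          Action
  1  $ Q          z a a d z y $  expand Q ::= P y
  2  $ y P        z a a d z y $  expand P ::= z S
  3  $ y S z      z a a d z y $  match z
  4  $ y S        a a d z y $    expand S ::= a a d z
  5  $ y z d a a  a a d z y $    match a
  6  $ y z d a    a d z y $      match a
  7  $ y z d      d z y $        match d
  8  $ y z        z y $          match z
  9  $ y          y $            match y
Accept reached after 9 steps.

9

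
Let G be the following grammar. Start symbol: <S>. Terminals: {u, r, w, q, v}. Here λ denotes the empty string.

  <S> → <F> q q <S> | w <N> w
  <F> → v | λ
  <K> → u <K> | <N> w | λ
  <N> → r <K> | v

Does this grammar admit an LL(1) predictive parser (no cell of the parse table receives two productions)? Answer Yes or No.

Yes

FIRST(<S>) = {q, v, w}
FIRST(<F>) = {λ, v}
FIRST(<K>) = {λ, r, u, v}
FIRST(<N>) = {r, v}
FOLLOW(<S>) = {$}
FOLLOW(<F>) = {q}
FOLLOW(<K>) = {w}
FOLLOW(<N>) = {w}
Each cell of M receives at most one production.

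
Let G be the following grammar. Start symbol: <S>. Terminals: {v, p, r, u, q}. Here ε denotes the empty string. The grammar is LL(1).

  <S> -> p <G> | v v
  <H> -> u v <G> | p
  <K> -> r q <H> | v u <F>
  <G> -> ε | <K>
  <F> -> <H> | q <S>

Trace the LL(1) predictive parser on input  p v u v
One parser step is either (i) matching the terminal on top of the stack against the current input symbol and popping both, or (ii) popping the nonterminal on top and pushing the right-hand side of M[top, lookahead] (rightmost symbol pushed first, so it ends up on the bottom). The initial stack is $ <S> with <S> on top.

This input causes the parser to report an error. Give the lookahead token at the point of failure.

v

     Stack      Input      Action
  1  $ <S>      p v u v $  expand <S> -> p <G>
  2  $ <G> p    p v u v $  match p
  3  $ <G>      v u v $    expand <G> -> <K>
  4  $ <K>      v u v $    expand <K> -> v u <F>
  5  $ <F> u v  v u v $    match v
  6  $ <F> u    u v $      match u
  7  $ <F>      v $        error: M[<F>, v] is empty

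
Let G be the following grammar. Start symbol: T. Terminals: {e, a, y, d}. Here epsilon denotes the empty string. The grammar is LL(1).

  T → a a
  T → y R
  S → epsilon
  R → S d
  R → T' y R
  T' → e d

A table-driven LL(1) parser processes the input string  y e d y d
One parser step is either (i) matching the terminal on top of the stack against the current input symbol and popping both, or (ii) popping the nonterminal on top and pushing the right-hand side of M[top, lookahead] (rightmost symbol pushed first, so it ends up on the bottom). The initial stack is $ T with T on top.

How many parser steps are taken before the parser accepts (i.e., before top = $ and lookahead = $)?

step 1: stack=$ T  input=y e d y d $  — expand T → y R
step 2: stack=$ R y  input=y e d y d $  — match y
step 3: stack=$ R  input=e d y d $  — expand R → T' y R
step 4: stack=$ R y T'  input=e d y d $  — expand T' → e d
step 5: stack=$ R y d e  input=e d y d $  — match e
step 6: stack=$ R y d  input=d y d $  — match d
step 7: stack=$ R y  input=y d $  — match y
step 8: stack=$ R  input=d $  — expand R → S d
step 9: stack=$ d S  input=d $  — expand S → epsilon
step 10: stack=$ d  input=d $  — match d
Accept reached after 10 steps.

10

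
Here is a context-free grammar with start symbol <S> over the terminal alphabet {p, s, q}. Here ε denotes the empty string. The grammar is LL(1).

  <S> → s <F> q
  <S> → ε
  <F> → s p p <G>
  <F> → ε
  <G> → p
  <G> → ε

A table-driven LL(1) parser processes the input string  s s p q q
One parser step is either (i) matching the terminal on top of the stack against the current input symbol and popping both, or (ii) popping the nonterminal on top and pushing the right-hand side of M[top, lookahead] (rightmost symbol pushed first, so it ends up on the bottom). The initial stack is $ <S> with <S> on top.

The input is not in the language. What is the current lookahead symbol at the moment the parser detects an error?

     Stack          Input        Action
  1  $ <S>          s s p q q $  expand <S> → s <F> q
  2  $ q <F> s      s s p q q $  match s
  3  $ q <F>        s p q q $    expand <F> → s p p <G>
  4  $ q <G> p p s  s p q q $    match s
  5  $ q <G> p p    p q q $      match p
  6  $ q <G> p      q q $        error: top is terminal p but lookahead is q

q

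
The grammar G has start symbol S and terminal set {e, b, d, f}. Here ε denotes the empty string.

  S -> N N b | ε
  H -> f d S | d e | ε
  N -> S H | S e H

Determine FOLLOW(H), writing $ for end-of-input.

{b, d, e, f}

FIRST(H): from H->f d S we get {f}; from H->d e we get {d}; from H->ε we get {ε}. So FIRST(H) = {ε, d, f}.
FIRST(S): from S->N N b we get {b, d, e, f}; from S->ε we get {ε}. So FIRST(S) = {ε, b, d, e, f}.
FIRST(N): from N->S H we get {ε, b, d, e, f}; from N->S e H we get {b, d, e, f}. So FIRST(N) = {ε, b, d, e, f}.
FOLLOW(S) includes $ since S is the start symbol.
FOLLOW(N): in S->N N b (occurrence 1), N is followed by N b with FIRST {b, d, e, f}; in S->N N b (occurrence 2), N is followed by b with FIRST {b}. Thus FOLLOW(N) = {b, d, e, f}.
FOLLOW(H): in N->S H, the suffix after H is empty, so FOLLOW(H) ⊇ FOLLOW(N) = {b, d, e, f}; in N->S e H, the suffix after H is empty, so FOLLOW(H) ⊇ FOLLOW(N) = {b, d, e, f}. Thus FOLLOW(H) = {b, d, e, f}.
FOLLOW(S): in H->f d S, the suffix after S is empty, so FOLLOW(S) ⊇ FOLLOW(H) = {b, d, e, f}; in N->S H, S is followed by H with FIRST {ε, d, f}; in N->S H, the suffix after S is nullable, so FOLLOW(S) ⊇ FOLLOW(N) = {b, d, e, f}; in N->S e H, S is followed by e H with FIRST {e}. Thus FOLLOW(S) = {$, b, d, e, f}.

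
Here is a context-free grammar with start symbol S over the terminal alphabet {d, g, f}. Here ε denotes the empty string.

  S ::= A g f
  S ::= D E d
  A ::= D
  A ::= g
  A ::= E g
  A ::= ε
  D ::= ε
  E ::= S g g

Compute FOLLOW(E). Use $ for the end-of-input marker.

FIRST(D) = {ε}
FIRST(S) = {g}  (via A g f, D E d)
FIRST(E) = {g}  (via S g g)
FIRST(A) = {ε, g}  (via D, E g)
FOLLOW(S) includes $ since S is the start symbol.
FOLLOW(S): in E::=S g g, S is followed by g g with FIRST {g}. Thus FOLLOW(S) = {$, g}.
FOLLOW(A): in S::=A g f, A is followed by g f with FIRST {g}. Thus FOLLOW(A) = {g}.
FOLLOW(D): in S::=D E d, D is followed by E d with FIRST {g}; in A::=D, the suffix after D is empty, so FOLLOW(D) ⊇ FOLLOW(A) = {g}. Thus FOLLOW(D) = {g}.
FOLLOW(E): in S::=D E d, E is followed by d with FIRST {d}; in A::=E g, E is followed by g with FIRST {g}. Thus FOLLOW(E) = {d, g}.

{d, g}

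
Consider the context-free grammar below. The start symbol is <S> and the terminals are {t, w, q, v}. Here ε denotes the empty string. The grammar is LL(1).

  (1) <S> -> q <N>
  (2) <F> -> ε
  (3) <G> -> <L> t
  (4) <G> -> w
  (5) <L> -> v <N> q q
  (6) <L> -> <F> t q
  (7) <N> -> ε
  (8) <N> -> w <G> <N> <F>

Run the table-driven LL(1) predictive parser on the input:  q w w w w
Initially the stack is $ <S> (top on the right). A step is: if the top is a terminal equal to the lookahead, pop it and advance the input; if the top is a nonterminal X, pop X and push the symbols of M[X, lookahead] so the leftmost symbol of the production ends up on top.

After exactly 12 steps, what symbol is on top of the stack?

      Stack                Input        Action
   1  $ <S>                q w w w w $  expand <S> -> q <N>
   2  $ <N> q              q w w w w $  match q
   3  $ <N>                w w w w $    expand <N> -> w <G> <N> <F>
   4  $ <F> <N> <G> w      w w w w $    match w
   5  $ <F> <N> <G>        w w w $      expand <G> -> w
   6  $ <F> <N> w          w w w $      match w
   7  $ <F> <N>            w w $        expand <N> -> w <G> <N> <F>
   8  $ <F> <F> <N> <G> w  w w $        match w
   9  $ <F> <F> <N> <G>    w $          expand <G> -> w
  10  $ <F> <F> <N> w      w $          match w
  11  $ <F> <F> <N>        $            expand <N> -> ε
  12  $ <F> <F>            $            expand <F> -> ε
Stack after step 12: $ <F> (top = <F>).

<F>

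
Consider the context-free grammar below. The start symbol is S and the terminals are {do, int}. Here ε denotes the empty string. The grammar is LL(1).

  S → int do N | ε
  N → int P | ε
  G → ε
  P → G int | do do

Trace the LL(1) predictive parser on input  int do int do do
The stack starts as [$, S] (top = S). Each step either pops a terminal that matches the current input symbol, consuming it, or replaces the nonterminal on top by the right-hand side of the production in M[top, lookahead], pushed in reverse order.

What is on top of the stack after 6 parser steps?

do

     Stack       Input               Action
  1  $ S         int do int do do $  expand S → int do N
  2  $ N do int  int do int do do $  match int
  3  $ N do      do int do do $      match do
  4  $ N         int do do $         expand N → int P
  5  $ P int     int do do $         match int
  6  $ P         do do $             expand P → do do
Stack after step 6: $ do do (top = do).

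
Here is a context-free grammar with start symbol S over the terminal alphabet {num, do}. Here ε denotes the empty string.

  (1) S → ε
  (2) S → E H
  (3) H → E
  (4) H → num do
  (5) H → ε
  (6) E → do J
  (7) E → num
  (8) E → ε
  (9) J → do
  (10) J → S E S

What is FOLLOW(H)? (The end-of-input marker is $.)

{$, do, num}

FIRST(E): from E→do J we get {do}; from E→num we get {num}; from E→ε we get {ε}. So FIRST(E) = {ε, do, num}.
FIRST(H): from H→E we get {ε, do, num}; from H→num do we get {num}; from H→ε we get {ε}. So FIRST(H) = {ε, do, num}.
FIRST(S): from S→ε we get {ε}; from S→E H we get {ε, do, num}. So FIRST(S) = {ε, do, num}.
FIRST(J): from J→do we get {do}; from J→S E S we get {ε, do, num}. So FIRST(J) = {ε, do, num}.
FOLLOW(S) includes $ since S is the start symbol.
FOLLOW(S): in J→S E S (occurrence 1), S is followed by E S with FIRST {ε, do, num}; in J→S E S (occurrence 1), the suffix after S is nullable, so FOLLOW(S) ⊇ FOLLOW(J) = {$, do, num}; in J→S E S (occurrence 2), the suffix after S is empty, so FOLLOW(S) ⊇ FOLLOW(J) = {$, do, num}. Thus FOLLOW(S) = {$, do, num}.
FOLLOW(H): in S→E H, the suffix after H is empty, so FOLLOW(H) ⊇ FOLLOW(S) = {$, do, num}. Thus FOLLOW(H) = {$, do, num}.
FOLLOW(E): in S→E H, E is followed by H with FIRST {ε, do, num}; in S→E H, the suffix after E is nullable, so FOLLOW(E) ⊇ FOLLOW(S) = {$, do, num}; in H→E, the suffix after E is empty, so FOLLOW(E) ⊇ FOLLOW(H) = {$, do, num}; in J→S E S, E is followed by S with FIRST {ε, do, num}; in J→S E S, the suffix after E is nullable, so FOLLOW(E) ⊇ FOLLOW(J) = {$, do, num}. Thus FOLLOW(E) = {$, do, num}.
FOLLOW(J): in E→do J, the suffix after J is empty, so FOLLOW(J) ⊇ FOLLOW(E) = {$, do, num}. Thus FOLLOW(J) = {$, do, num}.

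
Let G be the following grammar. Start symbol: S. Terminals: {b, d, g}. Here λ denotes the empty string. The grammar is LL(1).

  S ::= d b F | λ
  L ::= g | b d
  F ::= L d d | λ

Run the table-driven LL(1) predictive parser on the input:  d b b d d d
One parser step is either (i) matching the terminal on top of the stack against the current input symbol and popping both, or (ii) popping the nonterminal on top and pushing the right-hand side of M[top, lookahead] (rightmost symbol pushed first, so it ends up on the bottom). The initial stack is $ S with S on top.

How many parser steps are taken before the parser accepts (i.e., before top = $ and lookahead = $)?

     Stack      Input          Action
  1  $ S        d b b d d d $  expand S ::= d b F
  2  $ F b d    d b b d d d $  match d
  3  $ F b      b b d d d $    match b
  4  $ F        b d d d $      expand F ::= L d d
  5  $ d d L    b d d d $      expand L ::= b d
  6  $ d d d b  b d d d $      match b
  7  $ d d d    d d d $        match d
  8  $ d d      d d $          match d
  9  $ d        d $            match d
Accept reached after 9 steps.

9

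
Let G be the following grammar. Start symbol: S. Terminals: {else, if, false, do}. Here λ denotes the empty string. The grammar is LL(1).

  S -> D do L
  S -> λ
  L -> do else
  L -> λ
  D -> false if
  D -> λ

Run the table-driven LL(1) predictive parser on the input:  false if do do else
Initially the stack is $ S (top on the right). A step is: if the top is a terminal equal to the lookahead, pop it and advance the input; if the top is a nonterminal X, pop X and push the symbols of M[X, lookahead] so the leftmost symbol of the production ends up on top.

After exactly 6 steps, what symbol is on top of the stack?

do

step 1: stack=$ S  input=false if do do else $  — expand S -> D do L
step 2: stack=$ L do D  input=false if do do else $  — expand D -> false if
step 3: stack=$ L do if false  input=false if do do else $  — match false
step 4: stack=$ L do if  input=if do do else $  — match if
step 5: stack=$ L do  input=do do else $  — match do
step 6: stack=$ L  input=do else $  — expand L -> do else
Stack after step 6: $ else do (top = do).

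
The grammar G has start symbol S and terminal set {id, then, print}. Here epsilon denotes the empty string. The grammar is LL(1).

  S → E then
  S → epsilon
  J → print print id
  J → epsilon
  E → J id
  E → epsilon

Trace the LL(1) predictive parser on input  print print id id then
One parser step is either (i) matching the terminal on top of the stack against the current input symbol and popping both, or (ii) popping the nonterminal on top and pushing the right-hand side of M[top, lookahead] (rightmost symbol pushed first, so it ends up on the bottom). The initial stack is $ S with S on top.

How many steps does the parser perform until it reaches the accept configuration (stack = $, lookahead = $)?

     Stack                     Input                     Action
  1  $ S                       print print id id then $  expand S → E then
  2  $ then E                  print print id id then $  expand E → J id
  3  $ then id J               print print id id then $  expand J → print print id
  4  $ then id id print print  print print id id then $  match print
  5  $ then id id print        print id id then $        match print
  6  $ then id id              id id then $              match id
  7  $ then id                 id then $                 match id
  8  $ then                    then $                    match then
Accept reached after 8 steps.

8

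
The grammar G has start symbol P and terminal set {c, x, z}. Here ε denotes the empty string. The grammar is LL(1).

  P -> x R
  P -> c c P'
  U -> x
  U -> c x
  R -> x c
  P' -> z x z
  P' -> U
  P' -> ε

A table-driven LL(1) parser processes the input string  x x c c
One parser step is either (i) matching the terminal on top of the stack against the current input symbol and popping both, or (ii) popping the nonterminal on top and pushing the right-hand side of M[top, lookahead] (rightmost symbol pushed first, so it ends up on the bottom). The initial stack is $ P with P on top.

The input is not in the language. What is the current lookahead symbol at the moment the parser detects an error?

c

step 1: stack=$ P  input=x x c c $  — expand P -> x R
step 2: stack=$ R x  input=x x c c $  — match x
step 3: stack=$ R  input=x c c $  — expand R -> x c
step 4: stack=$ c x  input=x c c $  — match x
step 5: stack=$ c  input=c c $  — match c
step 6: stack=$  input=c $  — error: stack empty but input remains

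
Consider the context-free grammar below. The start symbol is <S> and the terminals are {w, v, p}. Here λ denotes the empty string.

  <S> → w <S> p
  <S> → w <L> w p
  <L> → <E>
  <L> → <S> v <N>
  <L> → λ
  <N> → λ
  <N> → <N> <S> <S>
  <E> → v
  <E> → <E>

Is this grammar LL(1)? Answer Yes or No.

No

FIRST(<S>) = {w}
FIRST(<L>) = {λ, v, w}
FIRST(<N>) = {λ, w}
FIRST(<E>) = {v}
FOLLOW(<S>) = {$, p, v, w}
FOLLOW(<L>) = {w}
FOLLOW(<N>) = {w}
FOLLOW(<E>) = {w}
Cell M[<E>, v] receives both <E> → v and <E> → <E> — the grammar is not LL(1).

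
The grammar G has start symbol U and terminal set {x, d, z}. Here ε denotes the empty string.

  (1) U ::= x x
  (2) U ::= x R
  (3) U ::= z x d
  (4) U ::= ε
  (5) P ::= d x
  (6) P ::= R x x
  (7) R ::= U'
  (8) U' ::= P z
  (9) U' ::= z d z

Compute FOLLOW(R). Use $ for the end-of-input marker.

{$, x}

FIRST(U) = {ε, x, z}
FIRST(P) = {d, z}  (via R x x)
FIRST(U') = {d, z}  (via P z)
FIRST(R) = {d, z}  (via U')
FOLLOW(U) includes $ since U is the start symbol.
FOLLOW(U): U appears on no right-hand side. Thus FOLLOW(U) = {$}.
FOLLOW(P): in U'::=P z, P is followed by z with FIRST {z}. Thus FOLLOW(P) = {z}.
FOLLOW(R): in U::=x R, the suffix after R is empty, so FOLLOW(R) ⊇ FOLLOW(U) = {$}; in P::=R x x, R is followed by x x with FIRST {x}. Thus FOLLOW(R) = {$, x}.
FOLLOW(U'): in R::=U', the suffix after U' is empty, so FOLLOW(U') ⊇ FOLLOW(R) = {$, x}. Thus FOLLOW(U') = {$, x}.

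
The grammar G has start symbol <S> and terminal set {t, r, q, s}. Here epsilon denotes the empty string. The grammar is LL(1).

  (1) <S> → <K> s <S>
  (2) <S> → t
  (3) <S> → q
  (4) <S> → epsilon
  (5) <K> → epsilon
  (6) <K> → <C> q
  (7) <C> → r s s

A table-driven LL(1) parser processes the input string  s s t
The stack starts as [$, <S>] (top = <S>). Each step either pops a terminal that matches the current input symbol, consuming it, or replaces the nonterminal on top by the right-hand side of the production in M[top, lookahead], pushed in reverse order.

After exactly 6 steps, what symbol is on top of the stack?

<S>

step 1: stack=$ <S>  input=s s t $  — expand <S> → <K> s <S>
step 2: stack=$ <S> s <K>  input=s s t $  — expand <K> → epsilon
step 3: stack=$ <S> s  input=s s t $  — match s
step 4: stack=$ <S>  input=s t $  — expand <S> → <K> s <S>
step 5: stack=$ <S> s <K>  input=s t $  — expand <K> → epsilon
step 6: stack=$ <S> s  input=s t $  — match s
Stack after step 6: $ <S> (top = <S>).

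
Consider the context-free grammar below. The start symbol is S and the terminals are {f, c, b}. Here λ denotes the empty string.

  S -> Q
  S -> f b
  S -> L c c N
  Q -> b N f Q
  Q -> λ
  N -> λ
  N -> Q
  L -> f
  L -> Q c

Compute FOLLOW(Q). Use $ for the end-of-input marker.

FIRST(Q) = {λ, b}
FIRST(N) = {λ, b}  (via Q)
FIRST(L) = {b, c, f}  (via Q c)
FIRST(S) = {λ, b, c, f}  (via Q, L c c N)
FOLLOW(S) includes $ since S is the start symbol.
FOLLOW(S): S appears on no right-hand side. Thus FOLLOW(S) = {$}.
FOLLOW(N): in S->L c c N, the suffix after N is empty, so FOLLOW(N) ⊇ FOLLOW(S) = {$}; in Q->b N f Q, N is followed by f Q with FIRST {f}. Thus FOLLOW(N) = {$, f}.
FOLLOW(Q): in S->Q, the suffix after Q is empty, so FOLLOW(Q) ⊇ FOLLOW(S) = {$}; in Q->b N f Q, the suffix after Q is empty (adds nothing new); in N->Q, the suffix after Q is empty, so FOLLOW(Q) ⊇ FOLLOW(N) = {$, f}; in L->Q c, Q is followed by c with FIRST {c}. Thus FOLLOW(Q) = {$, c, f}.
FOLLOW(L): in S->L c c N, L is followed by c c N with FIRST {c}. Thus FOLLOW(L) = {c}.

{$, c, f}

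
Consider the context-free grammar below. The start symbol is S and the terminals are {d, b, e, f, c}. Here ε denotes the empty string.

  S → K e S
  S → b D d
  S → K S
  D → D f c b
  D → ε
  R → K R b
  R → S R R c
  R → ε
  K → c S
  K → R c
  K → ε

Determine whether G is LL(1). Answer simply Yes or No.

FIRST(S) = {b, c, e}
FIRST(D) = {ε, f}
FIRST(R) = {ε, b, c, e}
FIRST(K) = {ε, b, c, e}
FOLLOW(S) = {$, b, c, e}
FOLLOW(D) = {d, f}
FOLLOW(R) = {b, c, e}
FOLLOW(K) = {b, c, e}
Cell M[D, f] receives both D → D f c b and D → ε — the grammar is not LL(1).

No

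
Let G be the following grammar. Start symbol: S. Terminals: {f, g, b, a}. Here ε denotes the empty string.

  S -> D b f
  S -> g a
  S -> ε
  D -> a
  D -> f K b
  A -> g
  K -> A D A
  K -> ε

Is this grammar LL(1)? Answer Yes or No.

Yes

FIRST(S) = {ε, a, f, g}
FIRST(D) = {a, f}
FIRST(A) = {g}
FIRST(K) = {ε, g}
FOLLOW(S) = {$}
FOLLOW(D) = {b, g}
FOLLOW(A) = {a, b, f}
FOLLOW(K) = {b}
Each cell of M receives at most one production.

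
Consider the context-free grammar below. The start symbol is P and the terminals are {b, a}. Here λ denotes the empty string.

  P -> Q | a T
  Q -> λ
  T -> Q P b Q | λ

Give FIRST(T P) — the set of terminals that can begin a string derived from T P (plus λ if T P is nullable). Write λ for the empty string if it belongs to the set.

{λ, a, b}

FIRST(Q) = {λ}
FIRST(P) = {λ, a}  (via Q)
FIRST(T) = {λ, a, b}  (via Q P b Q)
FIRST(T P): take FIRST of each symbol in turn, carrying on past any symbol whose FIRST contains λ; result {λ, a, b}.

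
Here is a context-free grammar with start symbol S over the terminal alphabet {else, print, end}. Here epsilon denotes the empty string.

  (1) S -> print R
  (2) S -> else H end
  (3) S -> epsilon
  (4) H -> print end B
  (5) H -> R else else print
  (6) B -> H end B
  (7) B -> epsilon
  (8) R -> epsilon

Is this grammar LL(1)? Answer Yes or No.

FIRST(S) = {epsilon, else, print}
FIRST(H) = {else, print}
FIRST(B) = {epsilon, else, print}
FIRST(R) = {epsilon}
FOLLOW(S) = {$}
FOLLOW(H) = {end}
FOLLOW(B) = {end}
FOLLOW(R) = {$, else}
Each cell of M receives at most one production.

Yes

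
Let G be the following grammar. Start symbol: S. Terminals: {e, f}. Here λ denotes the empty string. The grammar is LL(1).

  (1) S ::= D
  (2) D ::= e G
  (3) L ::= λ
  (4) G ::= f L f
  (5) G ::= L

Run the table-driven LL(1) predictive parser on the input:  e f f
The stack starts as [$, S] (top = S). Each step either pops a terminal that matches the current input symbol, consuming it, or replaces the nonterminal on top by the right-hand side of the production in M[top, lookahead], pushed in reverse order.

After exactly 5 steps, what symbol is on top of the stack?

     Stack    Input    Action
  1  $ S      e f f $  expand S ::= D
  2  $ D      e f f $  expand D ::= e G
  3  $ G e    e f f $  match e
  4  $ G      f f $    expand G ::= f L f
  5  $ f L f  f f $    match f
Stack after step 5: $ f L (top = L).

L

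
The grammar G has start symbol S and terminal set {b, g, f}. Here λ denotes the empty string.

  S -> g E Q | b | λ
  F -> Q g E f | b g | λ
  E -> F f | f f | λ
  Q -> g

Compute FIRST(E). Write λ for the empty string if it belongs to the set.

{λ, b, f, g}

FIRST(S): from S->g E Q we get {g}; from S->b we get {b}; from S->λ we get {λ}. So FIRST(S) = {λ, b, g}.
FIRST(Q): from Q->g we get {g}. So FIRST(Q) = {g}.
FIRST(F): from F->Q g E f we get {g}; from F->b g we get {b}; from F->λ we get {λ}. So FIRST(F) = {λ, b, g}.
FIRST(E): from E->F f we get {b, f, g}; from E->f f we get {f}; from E->λ we get {λ}. So FIRST(E) = {λ, b, f, g}.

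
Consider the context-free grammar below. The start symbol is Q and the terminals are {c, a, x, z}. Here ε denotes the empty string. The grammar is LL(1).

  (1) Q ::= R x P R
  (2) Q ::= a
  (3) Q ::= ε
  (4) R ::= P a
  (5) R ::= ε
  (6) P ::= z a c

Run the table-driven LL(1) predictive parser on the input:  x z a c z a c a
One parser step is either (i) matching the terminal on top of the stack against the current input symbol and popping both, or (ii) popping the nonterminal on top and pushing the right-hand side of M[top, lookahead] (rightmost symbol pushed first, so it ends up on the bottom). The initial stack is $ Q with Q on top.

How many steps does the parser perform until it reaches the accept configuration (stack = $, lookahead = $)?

13

step 1: stack=$ Q  input=x z a c z a c a $  — expand Q ::= R x P R
step 2: stack=$ R P x R  input=x z a c z a c a $  — expand R ::= ε
step 3: stack=$ R P x  input=x z a c z a c a $  — match x
step 4: stack=$ R P  input=z a c z a c a $  — expand P ::= z a c
step 5: stack=$ R c a z  input=z a c z a c a $  — match z
step 6: stack=$ R c a  input=a c z a c a $  — match a
step 7: stack=$ R c  input=c z a c a $  — match c
step 8: stack=$ R  input=z a c a $  — expand R ::= P a
step 9: stack=$ a P  input=z a c a $  — expand P ::= z a c
step 10: stack=$ a c a z  input=z a c a $  — match z
step 11: stack=$ a c a  input=a c a $  — match a
step 12: stack=$ a c  input=c a $  — match c
step 13: stack=$ a  input=a $  — match a
Accept reached after 13 steps.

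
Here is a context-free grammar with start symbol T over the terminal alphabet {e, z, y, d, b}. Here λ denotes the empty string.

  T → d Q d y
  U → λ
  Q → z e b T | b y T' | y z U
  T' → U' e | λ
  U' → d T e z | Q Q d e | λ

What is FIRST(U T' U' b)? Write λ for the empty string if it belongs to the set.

FIRST(T) = {d}
FIRST(U) = {λ}
FIRST(Q) = {b, y, z}
FIRST(U') = {λ, b, d, y, z}  (via Q Q d e)
FIRST(T') = {λ, b, d, e, y, z}  (via U' e)
FIRST(U T' U' b): take FIRST of each symbol in turn, carrying on past any symbol whose FIRST contains λ; result {b, d, e, y, z}.

{b, d, e, y, z}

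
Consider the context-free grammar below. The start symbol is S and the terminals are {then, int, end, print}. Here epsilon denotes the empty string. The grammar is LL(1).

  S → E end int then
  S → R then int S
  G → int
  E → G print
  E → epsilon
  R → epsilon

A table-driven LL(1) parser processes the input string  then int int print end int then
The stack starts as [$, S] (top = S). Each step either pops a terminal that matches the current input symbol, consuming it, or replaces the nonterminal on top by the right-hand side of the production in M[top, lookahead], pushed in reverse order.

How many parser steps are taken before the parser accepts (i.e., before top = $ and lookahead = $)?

step 1: stack=$ S  input=then int int print end int then $  — expand S → R then int S
step 2: stack=$ S int then R  input=then int int print end int then $  — expand R → epsilon
step 3: stack=$ S int then  input=then int int print end int then $  — match then
step 4: stack=$ S int  input=int int print end int then $  — match int
step 5: stack=$ S  input=int print end int then $  — expand S → E end int then
step 6: stack=$ then int end E  input=int print end int then $  — expand E → G print
step 7: stack=$ then int end print G  input=int print end int then $  — expand G → int
step 8: stack=$ then int end print int  input=int print end int then $  — match int
step 9: stack=$ then int end print  input=print end int then $  — match print
step 10: stack=$ then int end  input=end int then $  — match end
step 11: stack=$ then int  input=int then $  — match int
step 12: stack=$ then  input=then $  — match then
Accept reached after 12 steps.

12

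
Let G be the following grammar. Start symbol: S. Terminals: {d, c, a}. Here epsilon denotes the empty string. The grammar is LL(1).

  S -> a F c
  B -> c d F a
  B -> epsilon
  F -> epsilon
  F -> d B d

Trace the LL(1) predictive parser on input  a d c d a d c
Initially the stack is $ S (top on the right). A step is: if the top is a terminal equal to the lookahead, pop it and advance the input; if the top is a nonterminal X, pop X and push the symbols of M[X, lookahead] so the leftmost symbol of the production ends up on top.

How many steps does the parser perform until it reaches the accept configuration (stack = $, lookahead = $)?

step 1: stack=$ S  input=a d c d a d c $  — expand S -> a F c
step 2: stack=$ c F a  input=a d c d a d c $  — match a
step 3: stack=$ c F  input=d c d a d c $  — expand F -> d B d
step 4: stack=$ c d B d  input=d c d a d c $  — match d
step 5: stack=$ c d B  input=c d a d c $  — expand B -> c d F a
step 6: stack=$ c d a F d c  input=c d a d c $  — match c
step 7: stack=$ c d a F d  input=d a d c $  — match d
step 8: stack=$ c d a F  input=a d c $  — expand F -> epsilon
step 9: stack=$ c d a  input=a d c $  — match a
step 10: stack=$ c d  input=d c $  — match d
step 11: stack=$ c  input=c $  — match c
Accept reached after 11 steps.

11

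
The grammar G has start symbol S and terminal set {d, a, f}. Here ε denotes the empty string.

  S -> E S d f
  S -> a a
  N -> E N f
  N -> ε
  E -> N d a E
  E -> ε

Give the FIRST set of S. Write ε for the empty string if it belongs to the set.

FIRST(S): from S->E S d f we get {a, d, f}; from S->a a we get {a}. So FIRST(S) = {a, d, f}.
FIRST(N): from N->E N f we get {d, f}; from N->ε we get {ε}. So FIRST(N) = {ε, d, f}.
FIRST(E): from E->N d a E we get {d, f}; from E->ε we get {ε}. So FIRST(E) = {ε, d, f}.

{a, d, f}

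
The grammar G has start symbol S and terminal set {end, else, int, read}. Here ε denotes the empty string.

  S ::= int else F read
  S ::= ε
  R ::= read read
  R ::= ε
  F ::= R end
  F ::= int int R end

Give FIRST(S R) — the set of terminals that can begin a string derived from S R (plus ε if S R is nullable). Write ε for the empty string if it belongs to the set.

FIRST(S): from S::=int else F read we get {int}; from S::=ε we get {ε}. So FIRST(S) = {ε, int}.
FIRST(R): from R::=read read we get {read}; from R::=ε we get {ε}. So FIRST(R) = {ε, read}.
FIRST(F): from F::=R end we get {end, read}; from F::=int int R end we get {int}. So FIRST(F) = {end, int, read}.
FIRST(S R): take FIRST of each symbol in turn, carrying on past any symbol whose FIRST contains ε; result {ε, int, read}.

{ε, int, read}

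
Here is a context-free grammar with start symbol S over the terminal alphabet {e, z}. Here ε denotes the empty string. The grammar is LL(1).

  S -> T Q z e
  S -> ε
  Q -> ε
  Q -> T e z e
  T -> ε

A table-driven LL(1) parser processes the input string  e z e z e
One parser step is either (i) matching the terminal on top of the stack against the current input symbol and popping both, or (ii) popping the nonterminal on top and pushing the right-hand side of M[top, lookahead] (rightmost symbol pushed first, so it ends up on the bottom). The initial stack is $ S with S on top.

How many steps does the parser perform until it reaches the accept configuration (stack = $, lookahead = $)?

     Stack          Input        Action
  1  $ S            e z e z e $  expand S -> T Q z e
  2  $ e z Q T      e z e z e $  expand T -> ε
  3  $ e z Q        e z e z e $  expand Q -> T e z e
  4  $ e z e z e T  e z e z e $  expand T -> ε
  5  $ e z e z e    e z e z e $  match e
  6  $ e z e z      z e z e $    match z
  7  $ e z e        e z e $      match e
  8  $ e z          z e $        match z
  9  $ e            e $          match e
Accept reached after 9 steps.

9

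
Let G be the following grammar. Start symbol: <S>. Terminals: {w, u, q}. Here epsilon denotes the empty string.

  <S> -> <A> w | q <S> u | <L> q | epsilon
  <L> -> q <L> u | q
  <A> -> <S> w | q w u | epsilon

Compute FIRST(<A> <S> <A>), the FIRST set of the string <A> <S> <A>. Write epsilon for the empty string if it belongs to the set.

FIRST(<L>) = {q}
FIRST(<S>) = {epsilon, q, w}  (via <A> w, <L> q)
FIRST(<A>) = {epsilon, q, w}  (via <S> w)
FIRST(<A> <S> <A>): take FIRST of each symbol in turn, carrying on past any symbol whose FIRST contains epsilon; result {epsilon, q, w}.

{epsilon, q, w}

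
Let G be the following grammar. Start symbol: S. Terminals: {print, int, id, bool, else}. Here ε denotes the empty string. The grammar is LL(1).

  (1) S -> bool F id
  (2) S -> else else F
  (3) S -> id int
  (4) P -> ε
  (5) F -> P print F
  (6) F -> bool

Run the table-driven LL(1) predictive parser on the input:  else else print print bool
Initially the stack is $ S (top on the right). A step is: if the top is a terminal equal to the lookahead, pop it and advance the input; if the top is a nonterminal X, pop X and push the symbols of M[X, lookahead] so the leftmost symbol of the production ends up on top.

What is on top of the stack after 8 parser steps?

     Stack          Input                         Action
  1  $ S            else else print print bool $  expand S -> else else F
  2  $ F else else  else else print print bool $  match else
  3  $ F else       else print print bool $       match else
  4  $ F            print print bool $            expand F -> P print F
  5  $ F print P    print print bool $            expand P -> ε
  6  $ F print      print print bool $            match print
  7  $ F            print bool $                  expand F -> P print F
  8  $ F print P    print bool $                  expand P -> ε
Stack after step 8: $ F print (top = print).

print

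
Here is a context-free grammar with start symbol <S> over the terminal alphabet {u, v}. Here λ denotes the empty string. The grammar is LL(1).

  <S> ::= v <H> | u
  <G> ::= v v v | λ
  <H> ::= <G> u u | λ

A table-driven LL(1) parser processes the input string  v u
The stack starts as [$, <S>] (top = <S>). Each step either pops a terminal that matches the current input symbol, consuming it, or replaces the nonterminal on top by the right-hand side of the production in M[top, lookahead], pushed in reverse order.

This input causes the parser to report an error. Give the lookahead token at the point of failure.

step 1: stack=$ <S>  input=v u $  — expand <S> ::= v <H>
step 2: stack=$ <H> v  input=v u $  — match v
step 3: stack=$ <H>  input=u $  — expand <H> ::= <G> u u
step 4: stack=$ u u <G>  input=u $  — expand <G> ::= λ
step 5: stack=$ u u  input=u $  — match u
step 6: stack=$ u  input=$  — error: top is terminal u but lookahead is $

$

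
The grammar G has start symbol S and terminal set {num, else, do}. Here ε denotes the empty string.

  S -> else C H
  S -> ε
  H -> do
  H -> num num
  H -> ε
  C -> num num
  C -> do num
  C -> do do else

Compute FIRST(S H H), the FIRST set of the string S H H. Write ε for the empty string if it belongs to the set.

{ε, do, else, num}

FIRST(S) = {ε, else}
FIRST(H) = {ε, do, num}
FIRST(C) = {do, num}
FIRST(S H H): take FIRST of each symbol in turn, carrying on past any symbol whose FIRST contains ε; result {ε, do, else, num}.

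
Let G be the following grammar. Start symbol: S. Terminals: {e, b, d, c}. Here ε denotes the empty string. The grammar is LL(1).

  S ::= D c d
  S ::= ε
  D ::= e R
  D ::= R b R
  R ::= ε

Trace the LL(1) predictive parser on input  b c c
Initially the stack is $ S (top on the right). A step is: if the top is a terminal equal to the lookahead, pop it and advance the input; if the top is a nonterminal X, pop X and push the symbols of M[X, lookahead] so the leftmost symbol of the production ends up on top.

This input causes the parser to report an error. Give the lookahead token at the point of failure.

c

step 1: stack=$ S  input=b c c $  — expand S ::= D c d
step 2: stack=$ d c D  input=b c c $  — expand D ::= R b R
step 3: stack=$ d c R b R  input=b c c $  — expand R ::= ε
step 4: stack=$ d c R b  input=b c c $  — match b
step 5: stack=$ d c R  input=c c $  — expand R ::= ε
step 6: stack=$ d c  input=c c $  — match c
step 7: stack=$ d  input=c $  — error: top is terminal d but lookahead is c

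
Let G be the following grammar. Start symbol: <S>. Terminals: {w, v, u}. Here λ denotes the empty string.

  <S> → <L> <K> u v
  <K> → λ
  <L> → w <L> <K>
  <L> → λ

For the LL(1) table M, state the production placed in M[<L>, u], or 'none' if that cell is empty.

FIRST(<K>) = {λ}
FIRST(<L>) = {λ, w}
FIRST(<S>) = {u, w}  (via <L> <K> u v)
FOLLOW(<S>) includes $ since <S> is the start symbol.
FOLLOW(<L>): in <S>→<L> <K> u v, <L> is followed by <K> u v with FIRST {u}; in <L>→w <L> <K>, <L> is followed by <K> with FIRST {λ}; in <L>→w <L> <K>, the suffix after <L> is nullable (adds nothing new). Thus FOLLOW(<L>) = {u}.
For <L> → w <L> <K>: FIRST(w <L> <K>) = {w}, so it goes in M[<L>, t] for t ∈ {w}.
For <L> → λ: FIRST(λ) = {λ}, so it goes in M[<L>, t] for t ∈ {}; since λ ∈ FIRST, also for every t ∈ FOLLOW(<L>) = {u}.

<L> → λ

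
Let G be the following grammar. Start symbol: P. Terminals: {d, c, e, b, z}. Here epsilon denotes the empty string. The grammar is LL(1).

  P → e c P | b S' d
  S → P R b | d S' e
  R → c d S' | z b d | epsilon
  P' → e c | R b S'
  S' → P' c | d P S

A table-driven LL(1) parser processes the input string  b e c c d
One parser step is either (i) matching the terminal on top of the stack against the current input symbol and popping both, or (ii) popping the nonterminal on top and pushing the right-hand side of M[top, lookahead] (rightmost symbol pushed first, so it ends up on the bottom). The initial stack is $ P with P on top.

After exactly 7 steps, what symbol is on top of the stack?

d

step 1: stack=$ P  input=b e c c d $  — expand P → b S' d
step 2: stack=$ d S' b  input=b e c c d $  — match b
step 3: stack=$ d S'  input=e c c d $  — expand S' → P' c
step 4: stack=$ d c P'  input=e c c d $  — expand P' → e c
step 5: stack=$ d c c e  input=e c c d $  — match e
step 6: stack=$ d c c  input=c c d $  — match c
step 7: stack=$ d c  input=c d $  — match c
Stack after step 7: $ d (top = d).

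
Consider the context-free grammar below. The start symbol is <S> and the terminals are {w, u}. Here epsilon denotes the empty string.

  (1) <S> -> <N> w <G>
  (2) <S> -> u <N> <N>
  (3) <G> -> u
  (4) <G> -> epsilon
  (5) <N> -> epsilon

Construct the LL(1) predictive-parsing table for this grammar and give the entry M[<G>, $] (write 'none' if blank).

<G> -> epsilon

FIRST(<G>): from <G>->u we get {u}; from <G>->epsilon we get {epsilon}. So FIRST(<G>) = {epsilon, u}.
FIRST(<N>): from <N>->epsilon we get {epsilon}. So FIRST(<N>) = {epsilon}.
FIRST(<S>): from <S>-><N> w <G> we get {w}; from <S>->u <N> <N> we get {u}. So FIRST(<S>) = {u, w}.
FOLLOW(<S>) includes $ since <S> is the start symbol.
FOLLOW(<S>): <S> appears on no right-hand side. Thus FOLLOW(<S>) = {$}.
FOLLOW(<G>): in <S>-><N> w <G>, the suffix after <G> is empty, so FOLLOW(<G>) ⊇ FOLLOW(<S>) = {$}. Thus FOLLOW(<G>) = {$}.
For <G> -> u: FIRST(u) = {u}, so it goes in M[<G>, t] for t ∈ {u}.
For <G> -> epsilon: FIRST(epsilon) = {epsilon}, so it goes in M[<G>, t] for t ∈ {}; since epsilon ∈ FIRST, also for every t ∈ FOLLOW(<G>) = {$}.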